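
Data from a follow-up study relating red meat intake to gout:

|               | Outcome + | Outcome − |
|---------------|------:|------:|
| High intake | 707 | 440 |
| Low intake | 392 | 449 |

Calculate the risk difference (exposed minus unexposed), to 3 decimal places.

Cells: a = 707, b = 440, c = 392, d = 449.
Risk in exposed = 707/1147 = 0.616391; risk in unexposed = 392/841 = 0.466112.
Risk difference = 0.616391 − 0.466112 = 0.150279

0.150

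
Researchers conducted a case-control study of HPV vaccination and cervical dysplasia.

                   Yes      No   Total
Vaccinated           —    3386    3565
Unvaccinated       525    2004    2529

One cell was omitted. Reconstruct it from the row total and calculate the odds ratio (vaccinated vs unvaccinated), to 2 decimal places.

0.20

The missing cell is in the exposed row: 3565 − 3386 = 179.
So a = 179, b = 3386, c = 525, d = 2004.
OR = (a·d)/(b·c) = (179 × 2004) / (3386 × 525) = 358716 / 1777650 = 0.20179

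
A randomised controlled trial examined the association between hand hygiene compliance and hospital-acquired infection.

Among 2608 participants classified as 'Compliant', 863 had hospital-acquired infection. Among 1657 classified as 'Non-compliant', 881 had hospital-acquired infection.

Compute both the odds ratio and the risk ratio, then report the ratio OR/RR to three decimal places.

From the description: a = 863, b = 1745, c = 881, d = 776.
OR = (863·776)/(1745·881) = 669688/1537345 = 0.43561
Risk in exposed = 863/2608 = 0.33090; risk in unexposed = 881/1657 = 0.53168; RR = 0.62237
OR/RR = 0.43561 / 0.62237 = 0.69992
The outcome is not rare, so the OR lies further from 1 than the RR.

0.700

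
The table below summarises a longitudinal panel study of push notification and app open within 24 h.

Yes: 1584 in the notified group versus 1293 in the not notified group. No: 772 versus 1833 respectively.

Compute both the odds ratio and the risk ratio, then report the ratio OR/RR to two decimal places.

From the description: a = 1584, b = 772, c = 1293, d = 1833.
OR = (1584·1833)/(772·1293) = 2903472/998196 = 2.90872
Risk in exposed = 1584/2356 = 0.67233; risk in unexposed = 1293/3126 = 0.41363; RR = 1.62544
OR/RR = 2.90872 / 1.62544 = 1.78950
The outcome is not rare, so the OR lies further from 1 than the RR.

1.79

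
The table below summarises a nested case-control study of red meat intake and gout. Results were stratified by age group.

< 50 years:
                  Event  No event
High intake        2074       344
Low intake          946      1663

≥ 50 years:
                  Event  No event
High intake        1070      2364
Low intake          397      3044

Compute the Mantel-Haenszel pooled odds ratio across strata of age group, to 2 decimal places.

OR_MH = Σ(aᵢdᵢ/nᵢ) / Σ(bᵢcᵢ/nᵢ), where nᵢ is the stratum total.
Stratum 1 (< 50 years): n = 5027; a·d/n = 2074·1663/5027 = 686.1074; b·c/n = 344·946/5027 = 64.7352
Stratum 2 (≥ 50 years): n = 6875; a·d/n = 1070·3044/6875 = 473.7571; b·c/n = 2364·397/6875 = 136.5103
OR_MH = (686.1074 + 473.7571) / (64.7352 + 136.5103) = 1159.8645 / 201.2455 = 5.76343

5.76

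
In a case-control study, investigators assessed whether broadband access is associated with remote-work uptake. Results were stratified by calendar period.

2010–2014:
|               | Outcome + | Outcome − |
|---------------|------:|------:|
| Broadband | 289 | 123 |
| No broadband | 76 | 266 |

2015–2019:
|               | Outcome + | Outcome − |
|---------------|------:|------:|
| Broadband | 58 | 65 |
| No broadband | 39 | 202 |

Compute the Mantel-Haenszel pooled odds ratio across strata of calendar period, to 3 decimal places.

6.928

OR_MH = Σ(aᵢdᵢ/nᵢ) / Σ(bᵢcᵢ/nᵢ), where nᵢ is the stratum total.
Stratum 1 (2010–2014): n = 754; a·d/n = 289·266/754 = 101.9549; b·c/n = 123·76/754 = 12.3979
Stratum 2 (2015–2019): n = 364; a·d/n = 58·202/364 = 32.1868; b·c/n = 65·39/364 = 6.9643
OR_MH = (101.9549 + 32.1868) / (12.3979 + 6.9643) = 134.1417 / 19.3622 = 6.92803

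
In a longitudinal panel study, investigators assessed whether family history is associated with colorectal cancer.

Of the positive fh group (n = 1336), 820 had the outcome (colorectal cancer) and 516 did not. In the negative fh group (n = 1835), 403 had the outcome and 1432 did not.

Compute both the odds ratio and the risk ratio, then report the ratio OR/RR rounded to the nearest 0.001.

From the description: a = 820, b = 516, c = 403, d = 1432.
OR = (820·1432)/(516·403) = 1174240/207948 = 5.64680
Risk in exposed = 820/1336 = 0.61377; risk in unexposed = 403/1835 = 0.21962; RR = 2.79472
OR/RR = 5.64680 / 2.79472 = 2.02052
The outcome is not rare, so the OR lies further from 1 than the RR.

2.021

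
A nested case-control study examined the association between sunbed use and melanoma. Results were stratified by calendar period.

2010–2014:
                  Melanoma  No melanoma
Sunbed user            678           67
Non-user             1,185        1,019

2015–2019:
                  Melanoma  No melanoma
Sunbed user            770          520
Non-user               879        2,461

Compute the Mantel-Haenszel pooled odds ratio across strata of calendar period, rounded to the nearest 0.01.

OR_MH = Σ(aᵢdᵢ/nᵢ) / Σ(bᵢcᵢ/nᵢ), where nᵢ is the stratum total.
Stratum 1 (2010–2014): n = 2949; a·d/n = 678·1019/2949 = 234.2767; b·c/n = 67·1185/2949 = 26.9227
Stratum 2 (2015–2019): n = 4630; a·d/n = 770·2461/4630 = 409.2808; b·c/n = 520·879/4630 = 98.7214
OR_MH = (234.2767 + 409.2808) / (26.9227 + 98.7214) = 643.5575 / 125.6441 = 5.12207

5.12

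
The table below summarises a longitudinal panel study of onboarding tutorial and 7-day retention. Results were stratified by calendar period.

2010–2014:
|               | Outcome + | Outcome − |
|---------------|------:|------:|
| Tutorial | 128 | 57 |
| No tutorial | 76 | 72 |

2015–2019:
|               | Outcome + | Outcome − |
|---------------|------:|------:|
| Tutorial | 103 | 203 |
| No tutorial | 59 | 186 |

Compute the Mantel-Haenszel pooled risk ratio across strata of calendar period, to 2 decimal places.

RR_MH = Σ(aᵢ·n₀ᵢ/nᵢ) / Σ(cᵢ·n₁ᵢ/nᵢ), with n₁ᵢ = aᵢ+bᵢ (exposed), n₀ᵢ = cᵢ+dᵢ (unexposed), nᵢ = n₁ᵢ+n₀ᵢ.
Stratum 1 (2010–2014): n₁ = 185, n₀ = 148, n = 333; a·n₀/n = 128·148/333 = 56.8889; c·n₁/n = 76·185/333 = 42.2222
Stratum 2 (2015–2019): n₁ = 306, n₀ = 245, n = 551; a·n₀/n = 103·245/551 = 45.7985; c·n₁/n = 59·306/551 = 32.7659
RR_MH = (56.8889 + 45.7985) / (42.2222 + 32.7659) = 102.6874 / 74.9881 = 1.36938

1.37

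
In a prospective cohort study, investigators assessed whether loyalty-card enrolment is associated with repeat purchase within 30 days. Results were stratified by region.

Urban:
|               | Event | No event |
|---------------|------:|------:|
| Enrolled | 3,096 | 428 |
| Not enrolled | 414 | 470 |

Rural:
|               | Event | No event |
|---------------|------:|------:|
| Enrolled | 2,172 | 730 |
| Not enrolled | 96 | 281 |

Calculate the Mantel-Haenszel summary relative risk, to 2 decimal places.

2.09

RR_MH = Σ(aᵢ·n₀ᵢ/nᵢ) / Σ(cᵢ·n₁ᵢ/nᵢ), with n₁ᵢ = aᵢ+bᵢ (exposed), n₀ᵢ = cᵢ+dᵢ (unexposed), nᵢ = n₁ᵢ+n₀ᵢ.
Stratum 1 (Urban): n₁ = 3524, n₀ = 884, n = 4408; a·n₀/n = 3096·884/4408 = 620.8857; c·n₁/n = 414·3524/4408 = 330.9746
Stratum 2 (Rural): n₁ = 2902, n₀ = 377, n = 3279; a·n₀/n = 2172·377/3279 = 249.7237; c·n₁/n = 96·2902/3279 = 84.9625
RR_MH = (620.8857 + 249.7237) / (330.9746 + 84.9625) = 870.6094 / 415.9371 = 2.09313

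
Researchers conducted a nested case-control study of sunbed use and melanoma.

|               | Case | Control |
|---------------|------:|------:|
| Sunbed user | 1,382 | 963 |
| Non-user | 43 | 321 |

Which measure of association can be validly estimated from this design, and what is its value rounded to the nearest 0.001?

10.713

Cells: a = 1382, b = 963, c = 43, d = 321.
This is a nested case-control study: participants were sampled on outcome status, so risks in the source population cannot be estimated directly — relative risk is not valid here. The odds ratio is the appropriate measure.
OR = (a·d)/(b·c) = (1382 × 321) / (963 × 43) = 443622 / 41409 = 10.71318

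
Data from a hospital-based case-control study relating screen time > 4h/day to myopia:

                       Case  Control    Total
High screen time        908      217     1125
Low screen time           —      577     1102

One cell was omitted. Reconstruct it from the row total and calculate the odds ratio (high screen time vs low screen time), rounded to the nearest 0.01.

The missing cell is in the unexposed row: 1102 − 577 = 525.
So a = 908, b = 217, c = 525, d = 577.
OR = (a·d)/(b·c) = (908 × 577) / (217 × 525) = 523916 / 113925 = 4.59878

4.60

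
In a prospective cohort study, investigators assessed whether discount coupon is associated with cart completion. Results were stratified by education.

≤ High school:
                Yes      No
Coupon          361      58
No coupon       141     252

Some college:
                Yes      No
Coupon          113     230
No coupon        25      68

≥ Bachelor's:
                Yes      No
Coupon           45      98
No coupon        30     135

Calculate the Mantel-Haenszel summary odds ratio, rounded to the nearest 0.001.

OR_MH = Σ(aᵢdᵢ/nᵢ) / Σ(bᵢcᵢ/nᵢ), where nᵢ is the stratum total.
Stratum 1 (≤ High school): n = 812; a·d/n = 361·252/812 = 112.0345; b·c/n = 58·141/812 = 10.0714
Stratum 2 (Some college): n = 436; a·d/n = 113·68/436 = 17.6239; b·c/n = 230·25/436 = 13.1881
Stratum 3 (≥ Bachelor's): n = 308; a·d/n = 45·135/308 = 19.7240; b·c/n = 98·30/308 = 9.5455
OR_MH = (112.0345 + 17.6239 + 19.7240) / (10.0714 + 13.1881 + 9.5455) = 149.3824 / 32.8050 = 4.55365

4.554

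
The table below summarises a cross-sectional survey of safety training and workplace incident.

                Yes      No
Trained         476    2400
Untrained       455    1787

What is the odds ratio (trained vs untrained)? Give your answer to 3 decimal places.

0.779

Cells: a = 476, b = 2400, c = 455, d = 1787.
OR = (a·d)/(b·c) = (476 × 1787) / (2400 × 455) = 850612 / 1092000 = 0.77895
Exposure is associated with lower odds of workplace incident (OR = 0.78 < 1).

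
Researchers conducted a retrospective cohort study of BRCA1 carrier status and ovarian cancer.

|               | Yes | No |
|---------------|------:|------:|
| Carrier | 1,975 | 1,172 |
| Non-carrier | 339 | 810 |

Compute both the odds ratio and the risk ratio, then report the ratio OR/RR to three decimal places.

Cells: a = 1975, b = 1172, c = 339, d = 810.
OR = (1975·810)/(1172·339) = 1599750/397308 = 4.02647
Risk in exposed = 1975/3147 = 0.62758; risk in unexposed = 339/1149 = 0.29504; RR = 2.12711
OR/RR = 4.02647 / 2.12711 = 1.89293
The outcome is not rare, so the OR lies further from 1 than the RR.

1.893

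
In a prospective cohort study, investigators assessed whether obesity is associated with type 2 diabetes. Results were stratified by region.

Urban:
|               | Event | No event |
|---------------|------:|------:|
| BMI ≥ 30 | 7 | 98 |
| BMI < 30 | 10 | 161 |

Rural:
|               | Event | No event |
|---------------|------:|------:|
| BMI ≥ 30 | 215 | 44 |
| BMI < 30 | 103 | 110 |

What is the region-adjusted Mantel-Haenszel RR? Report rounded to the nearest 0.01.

RR_MH = Σ(aᵢ·n₀ᵢ/nᵢ) / Σ(cᵢ·n₁ᵢ/nᵢ), with n₁ᵢ = aᵢ+bᵢ (exposed), n₀ᵢ = cᵢ+dᵢ (unexposed), nᵢ = n₁ᵢ+n₀ᵢ.
Stratum 1 (Urban): n₁ = 105, n₀ = 171, n = 276; a·n₀/n = 7·171/276 = 4.3370; c·n₁/n = 10·105/276 = 3.8043
Stratum 2 (Rural): n₁ = 259, n₀ = 213, n = 472; a·n₀/n = 215·213/472 = 97.0233; c·n₁/n = 103·259/472 = 56.5191
RR_MH = (4.3370 + 97.0233) / (3.8043 + 56.5191) = 101.3603 / 60.3234 = 1.68028

1.68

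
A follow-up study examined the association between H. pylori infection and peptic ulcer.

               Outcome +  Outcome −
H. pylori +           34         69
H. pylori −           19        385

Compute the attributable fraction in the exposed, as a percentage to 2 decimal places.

Cells: a = 34, b = 69, c = 19, d = 385.
Risk in exposed = 34/103 = 0.33010; risk in unexposed = 19/404 = 0.04703.
RR = 0.33010/0.04703 = 7.01891
AR% = (RR − 1)/RR × 100 = (7.01891 − 1)/7.01891 × 100 = 85.7528%

85.75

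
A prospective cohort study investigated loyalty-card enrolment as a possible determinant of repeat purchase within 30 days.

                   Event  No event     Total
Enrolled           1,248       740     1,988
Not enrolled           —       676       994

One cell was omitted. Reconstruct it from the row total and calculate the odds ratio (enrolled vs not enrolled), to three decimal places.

3.585

The missing cell is in the unexposed row: 994 − 676 = 318.
So a = 1248, b = 740, c = 318, d = 676.
OR = (a·d)/(b·c) = (1248 × 676) / (740 × 318) = 843648 / 235320 = 3.58511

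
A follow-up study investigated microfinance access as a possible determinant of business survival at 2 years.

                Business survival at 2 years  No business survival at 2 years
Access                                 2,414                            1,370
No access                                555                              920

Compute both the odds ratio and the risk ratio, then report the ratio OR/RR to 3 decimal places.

1.723

Cells: a = 2414, b = 1370, c = 555, d = 920.
OR = (2414·920)/(1370·555) = 2220880/760350 = 2.92087
Risk in exposed = 2414/3784 = 0.63795; risk in unexposed = 555/1475 = 0.37627; RR = 1.69545
OR/RR = 2.92087 / 1.69545 = 1.72277
The outcome is not rare, so the OR lies further from 1 than the RR.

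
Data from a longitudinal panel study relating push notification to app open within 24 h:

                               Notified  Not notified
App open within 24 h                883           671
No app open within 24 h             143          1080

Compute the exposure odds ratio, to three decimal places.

Reading the table with exposure as columns: a = 883 (Notified, case), b = 143 (Notified, non-case), c = 671 (Not notified, case), d = 1080.
OR = (a·d)/(b·c) = (883 × 1080) / (143 × 671) = 953640 / 95953 = 9.93862
The odds of app open within 24 h are about 9.94 times as high in the notified group.

9.939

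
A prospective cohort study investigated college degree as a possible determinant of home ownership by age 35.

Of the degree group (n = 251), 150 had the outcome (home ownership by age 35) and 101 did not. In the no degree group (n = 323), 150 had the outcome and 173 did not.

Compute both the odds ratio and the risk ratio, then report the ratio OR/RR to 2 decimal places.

1.33

From the description: a = 150, b = 101, c = 150, d = 173.
OR = (150·173)/(101·150) = 25950/15150 = 1.71287
Risk in exposed = 150/251 = 0.59761; risk in unexposed = 150/323 = 0.46440; RR = 1.28685
OR/RR = 1.71287 / 1.28685 = 1.33105
The outcome is not rare, so the OR lies further from 1 than the RR.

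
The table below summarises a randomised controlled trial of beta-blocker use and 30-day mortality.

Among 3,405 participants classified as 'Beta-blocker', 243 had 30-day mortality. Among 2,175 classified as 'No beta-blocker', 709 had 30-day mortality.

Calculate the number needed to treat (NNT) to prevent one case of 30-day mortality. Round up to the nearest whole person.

4

Risk in treated group = 243/3405 = 0.07137; risk in control = 709/2175 = 0.32598.
Absolute risk reduction = 0.32598 − 0.07137 = 0.25461
NNT = 1 / ARR = 1 / 0.25461 = 3.928 → round up → 4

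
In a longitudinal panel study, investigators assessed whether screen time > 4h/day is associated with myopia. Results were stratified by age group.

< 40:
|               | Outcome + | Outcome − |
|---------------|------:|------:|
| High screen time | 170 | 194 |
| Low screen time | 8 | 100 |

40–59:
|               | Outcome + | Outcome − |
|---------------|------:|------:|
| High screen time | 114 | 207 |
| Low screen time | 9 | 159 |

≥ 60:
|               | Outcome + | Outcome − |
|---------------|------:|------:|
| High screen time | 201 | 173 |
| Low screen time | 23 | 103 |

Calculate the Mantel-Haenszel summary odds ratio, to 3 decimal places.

7.604

OR_MH = Σ(aᵢdᵢ/nᵢ) / Σ(bᵢcᵢ/nᵢ), where nᵢ is the stratum total.
Stratum 1 (< 40): n = 472; a·d/n = 170·100/472 = 36.0169; b·c/n = 194·8/472 = 3.2881
Stratum 2 (40–59): n = 489; a·d/n = 114·159/489 = 37.0675; b·c/n = 207·9/489 = 3.8098
Stratum 3 (≥ 60): n = 500; a·d/n = 201·103/500 = 41.4060; b·c/n = 173·23/500 = 7.9580
OR_MH = (36.0169 + 37.0675 + 41.4060) / (3.2881 + 3.8098 + 7.9580) = 114.4904 / 15.0560 = 7.60433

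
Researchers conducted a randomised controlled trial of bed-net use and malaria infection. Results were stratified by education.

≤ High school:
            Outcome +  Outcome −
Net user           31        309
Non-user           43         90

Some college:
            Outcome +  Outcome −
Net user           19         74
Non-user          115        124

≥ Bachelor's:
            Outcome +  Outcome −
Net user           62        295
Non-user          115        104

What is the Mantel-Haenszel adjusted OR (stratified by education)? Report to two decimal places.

OR_MH = Σ(aᵢdᵢ/nᵢ) / Σ(bᵢcᵢ/nᵢ), where nᵢ is the stratum total.
Stratum 1 (≤ High school): n = 473; a·d/n = 31·90/473 = 5.8985; b·c/n = 309·43/473 = 28.0909
Stratum 2 (Some college): n = 332; a·d/n = 19·124/332 = 7.0964; b·c/n = 74·115/332 = 25.6325
Stratum 3 (≥ Bachelor's): n = 576; a·d/n = 62·104/576 = 11.1944; b·c/n = 295·115/576 = 58.8976
OR_MH = (5.8985 + 7.0964 + 11.1944) / (28.0909 + 25.6325 + 58.8976) = 24.1894 / 112.6210 = 0.21479

0.21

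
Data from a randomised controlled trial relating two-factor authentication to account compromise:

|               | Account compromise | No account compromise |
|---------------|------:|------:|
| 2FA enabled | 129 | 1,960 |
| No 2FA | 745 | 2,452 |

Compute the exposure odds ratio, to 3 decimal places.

Cells: a = 129, b = 1960, c = 745, d = 2452.
OR = (a·d)/(b·c) = (129 × 2452) / (1960 × 745) = 316308 / 1460200 = 0.21662
Exposure is associated with lower odds of account compromise (OR = 0.22 < 1).

0.217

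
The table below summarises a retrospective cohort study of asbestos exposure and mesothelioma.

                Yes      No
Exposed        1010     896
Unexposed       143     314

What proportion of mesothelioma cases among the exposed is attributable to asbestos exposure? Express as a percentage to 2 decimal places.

40.95

Cells: a = 1010, b = 896, c = 143, d = 314.
Risk in exposed = 1010/1906 = 0.52991; risk in unexposed = 143/457 = 0.31291.
RR = 0.52991/0.31291 = 1.69347
AR% = (RR − 1)/RR × 100 = (1.69347 − 1)/1.69347 × 100 = 40.9498%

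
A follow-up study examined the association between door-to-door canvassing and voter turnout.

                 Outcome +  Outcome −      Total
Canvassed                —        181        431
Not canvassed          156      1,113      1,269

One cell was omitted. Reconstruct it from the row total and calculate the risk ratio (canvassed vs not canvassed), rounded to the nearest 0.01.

The missing cell is in the exposed row: 431 − 181 = 250.
So a = 250, b = 181, c = 156, d = 1113.
RR = [a/(a+b)] / [c/(c+d)] = (250/431) / (156/1269) = 0.58005/0.12293 = 4.71845

4.72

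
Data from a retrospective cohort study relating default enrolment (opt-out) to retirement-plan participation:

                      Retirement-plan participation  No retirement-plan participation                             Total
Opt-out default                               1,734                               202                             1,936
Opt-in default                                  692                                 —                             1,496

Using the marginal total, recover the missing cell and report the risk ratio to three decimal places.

1.936

The missing cell is in the unexposed row: 1496 − 692 = 804.
So a = 1734, b = 202, c = 692, d = 804.
RR = [a/(a+b)] / [c/(c+d)] = (1734/1936) / (692/1496) = 0.89566/0.46257 = 1.93628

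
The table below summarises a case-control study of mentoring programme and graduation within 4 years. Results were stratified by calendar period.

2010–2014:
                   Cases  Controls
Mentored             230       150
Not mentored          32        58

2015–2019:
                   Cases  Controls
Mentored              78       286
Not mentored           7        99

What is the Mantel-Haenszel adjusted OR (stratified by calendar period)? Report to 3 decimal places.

OR_MH = Σ(aᵢdᵢ/nᵢ) / Σ(bᵢcᵢ/nᵢ), where nᵢ is the stratum total.
Stratum 1 (2010–2014): n = 470; a·d/n = 230·58/470 = 28.3830; b·c/n = 150·32/470 = 10.2128
Stratum 2 (2015–2019): n = 470; a·d/n = 78·99/470 = 16.4298; b·c/n = 286·7/470 = 4.2596
OR_MH = (28.3830 + 16.4298) / (10.2128 + 4.2596) = 44.8128 / 14.4723 = 3.09644

3.096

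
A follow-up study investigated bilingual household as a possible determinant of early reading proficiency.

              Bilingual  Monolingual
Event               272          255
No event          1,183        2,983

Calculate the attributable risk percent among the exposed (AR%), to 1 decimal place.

Reading the table with exposure as columns: a = 272 (Bilingual, case), b = 1183 (Bilingual, non-case), c = 255 (Monolingual, case), d = 2983.
Risk in exposed = 272/1455 = 0.18694; risk in unexposed = 255/3238 = 0.07875.
RR = 0.18694/0.07875 = 2.37379
AR% = (RR − 1)/RR × 100 = (2.37379 − 1)/2.37379 × 100 = 57.8733%

57.9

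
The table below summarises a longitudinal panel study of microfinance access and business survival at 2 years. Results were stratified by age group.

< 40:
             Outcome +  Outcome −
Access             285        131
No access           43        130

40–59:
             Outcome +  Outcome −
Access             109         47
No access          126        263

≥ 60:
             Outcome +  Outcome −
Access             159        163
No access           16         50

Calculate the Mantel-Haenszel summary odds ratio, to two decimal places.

5.01

OR_MH = Σ(aᵢdᵢ/nᵢ) / Σ(bᵢcᵢ/nᵢ), where nᵢ is the stratum total.
Stratum 1 (< 40): n = 589; a·d/n = 285·130/589 = 62.9032; b·c/n = 131·43/589 = 9.5637
Stratum 2 (40–59): n = 545; a·d/n = 109·263/545 = 52.6000; b·c/n = 47·126/545 = 10.8661
Stratum 3 (≥ 60): n = 388; a·d/n = 159·50/388 = 20.4897; b·c/n = 163·16/388 = 6.7216
OR_MH = (62.9032 + 52.6000 + 20.4897) / (9.5637 + 10.8661 + 6.7216) = 135.9929 / 27.1514 = 5.00869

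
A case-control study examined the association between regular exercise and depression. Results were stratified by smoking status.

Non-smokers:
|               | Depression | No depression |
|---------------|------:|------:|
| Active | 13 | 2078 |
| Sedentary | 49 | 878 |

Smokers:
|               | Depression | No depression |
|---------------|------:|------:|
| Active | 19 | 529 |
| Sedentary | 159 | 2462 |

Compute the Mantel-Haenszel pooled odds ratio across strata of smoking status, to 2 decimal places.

0.31

OR_MH = Σ(aᵢdᵢ/nᵢ) / Σ(bᵢcᵢ/nᵢ), where nᵢ is the stratum total.
Stratum 1 (Non-smokers): n = 3018; a·d/n = 13·878/3018 = 3.7820; b·c/n = 2078·49/3018 = 33.7382
Stratum 2 (Smokers): n = 3169; a·d/n = 19·2462/3169 = 14.7611; b·c/n = 529·159/3169 = 26.5418
OR_MH = (3.7820 + 14.7611) / (33.7382 + 26.5418) = 18.5431 / 60.2800 = 0.30762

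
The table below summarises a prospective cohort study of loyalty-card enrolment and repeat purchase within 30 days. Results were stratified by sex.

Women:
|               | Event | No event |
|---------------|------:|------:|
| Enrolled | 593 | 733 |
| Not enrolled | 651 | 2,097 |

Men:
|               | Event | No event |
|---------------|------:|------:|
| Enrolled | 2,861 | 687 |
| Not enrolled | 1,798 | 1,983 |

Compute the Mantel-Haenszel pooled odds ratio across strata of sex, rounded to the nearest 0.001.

OR_MH = Σ(aᵢdᵢ/nᵢ) / Σ(bᵢcᵢ/nᵢ), where nᵢ is the stratum total.
Stratum 1 (Women): n = 4074; a·d/n = 593·2097/4074 = 305.2334; b·c/n = 733·651/4074 = 117.1289
Stratum 2 (Men): n = 7329; a·d/n = 2861·1983/7329 = 774.0978; b·c/n = 687·1798/7329 = 168.5395
OR_MH = (305.2334 + 774.0978) / (117.1289 + 168.5395) = 1079.3313 / 285.6684 = 3.77827

3.778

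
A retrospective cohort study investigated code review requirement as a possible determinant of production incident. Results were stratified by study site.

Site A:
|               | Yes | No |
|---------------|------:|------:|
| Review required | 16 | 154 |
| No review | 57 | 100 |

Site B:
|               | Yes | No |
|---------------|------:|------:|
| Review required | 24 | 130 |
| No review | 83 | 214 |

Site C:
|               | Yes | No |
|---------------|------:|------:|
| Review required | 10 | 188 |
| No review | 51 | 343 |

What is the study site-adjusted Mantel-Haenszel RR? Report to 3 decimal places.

0.402

RR_MH = Σ(aᵢ·n₀ᵢ/nᵢ) / Σ(cᵢ·n₁ᵢ/nᵢ), with n₁ᵢ = aᵢ+bᵢ (exposed), n₀ᵢ = cᵢ+dᵢ (unexposed), nᵢ = n₁ᵢ+n₀ᵢ.
Stratum 1 (Site A): n₁ = 170, n₀ = 157, n = 327; a·n₀/n = 16·157/327 = 7.6820; c·n₁/n = 57·170/327 = 29.6330
Stratum 2 (Site B): n₁ = 154, n₀ = 297, n = 451; a·n₀/n = 24·297/451 = 15.8049; c·n₁/n = 83·154/451 = 28.3415
Stratum 3 (Site C): n₁ = 198, n₀ = 394, n = 592; a·n₀/n = 10·394/592 = 6.6554; c·n₁/n = 51·198/592 = 17.0574
RR_MH = (7.6820 + 15.8049 + 6.6554) / (29.6330 + 28.3415 + 17.0574) = 30.1422 / 75.0319 = 0.40173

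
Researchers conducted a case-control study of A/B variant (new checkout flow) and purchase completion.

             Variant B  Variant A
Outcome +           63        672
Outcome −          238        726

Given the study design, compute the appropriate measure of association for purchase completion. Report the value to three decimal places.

0.286

Reading the table with exposure as columns: a = 63 (Variant B, case), b = 238 (Variant B, non-case), c = 672 (Variant A, case), d = 726.
This is a case-control study: participants were sampled on outcome status, so risks in the source population cannot be estimated directly — relative risk is not valid here. The odds ratio is the appropriate measure.
OR = (a·d)/(b·c) = (63 × 726) / (238 × 672) = 45738 / 159936 = 0.28598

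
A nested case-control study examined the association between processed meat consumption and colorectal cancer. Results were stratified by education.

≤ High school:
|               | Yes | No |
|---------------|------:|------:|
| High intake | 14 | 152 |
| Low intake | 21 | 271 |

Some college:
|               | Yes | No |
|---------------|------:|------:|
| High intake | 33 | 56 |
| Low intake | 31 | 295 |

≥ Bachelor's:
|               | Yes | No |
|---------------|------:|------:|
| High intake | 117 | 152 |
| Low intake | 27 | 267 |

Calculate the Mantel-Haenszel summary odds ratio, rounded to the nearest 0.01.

OR_MH = Σ(aᵢdᵢ/nᵢ) / Σ(bᵢcᵢ/nᵢ), where nᵢ is the stratum total.
Stratum 1 (≤ High school): n = 458; a·d/n = 14·271/458 = 8.2838; b·c/n = 152·21/458 = 6.9694
Stratum 2 (Some college): n = 415; a·d/n = 33·295/415 = 23.4578; b·c/n = 56·31/415 = 4.1831
Stratum 3 (≥ Bachelor's): n = 563; a·d/n = 117·267/563 = 55.4867; b·c/n = 152·27/563 = 7.2895
OR_MH = (8.2838 + 23.4578 + 55.4867) / (6.9694 + 4.1831 + 7.2895) = 87.2284 / 18.4421 = 4.72985

4.73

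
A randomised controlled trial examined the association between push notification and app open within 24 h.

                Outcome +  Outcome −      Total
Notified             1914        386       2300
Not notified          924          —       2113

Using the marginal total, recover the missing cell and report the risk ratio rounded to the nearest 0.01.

The missing cell is in the unexposed row: 2113 − 924 = 1189.
So a = 1914, b = 386, c = 924, d = 1189.
RR = [a/(a+b)] / [c/(c+d)] = (1914/2300) / (924/2113) = 0.83217/0.43729 = 1.90301

1.90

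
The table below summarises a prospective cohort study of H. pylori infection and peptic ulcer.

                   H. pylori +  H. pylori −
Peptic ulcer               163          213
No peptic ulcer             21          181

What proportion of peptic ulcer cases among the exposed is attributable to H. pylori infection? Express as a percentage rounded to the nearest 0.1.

Reading the table with exposure as columns: a = 163 (H. pylori +, case), b = 21 (H. pylori +, non-case), c = 213 (H. pylori −, case), d = 181.
Risk in exposed = 163/184 = 0.88587; risk in unexposed = 213/394 = 0.54061.
RR = 0.88587/0.54061 = 1.63865
AR% = (RR − 1)/RR × 100 = (1.63865 − 1)/1.63865 × 100 = 38.9742%

39.0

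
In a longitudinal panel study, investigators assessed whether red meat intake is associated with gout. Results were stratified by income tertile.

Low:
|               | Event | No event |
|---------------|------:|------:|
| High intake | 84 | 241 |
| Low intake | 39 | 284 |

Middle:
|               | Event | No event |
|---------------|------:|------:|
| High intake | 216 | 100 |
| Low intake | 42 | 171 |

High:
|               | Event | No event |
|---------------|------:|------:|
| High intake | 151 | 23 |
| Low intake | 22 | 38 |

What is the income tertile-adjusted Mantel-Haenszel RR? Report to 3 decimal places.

RR_MH = Σ(aᵢ·n₀ᵢ/nᵢ) / Σ(cᵢ·n₁ᵢ/nᵢ), with n₁ᵢ = aᵢ+bᵢ (exposed), n₀ᵢ = cᵢ+dᵢ (unexposed), nᵢ = n₁ᵢ+n₀ᵢ.
Stratum 1 (Low): n₁ = 325, n₀ = 323, n = 648; a·n₀/n = 84·323/648 = 41.8704; c·n₁/n = 39·325/648 = 19.5602
Stratum 2 (Middle): n₁ = 316, n₀ = 213, n = 529; a·n₀/n = 216·213/529 = 86.9716; c·n₁/n = 42·316/529 = 25.0888
Stratum 3 (High): n₁ = 174, n₀ = 60, n = 234; a·n₀/n = 151·60/234 = 38.7179; c·n₁/n = 22·174/234 = 16.3590
RR_MH = (41.8704 + 86.9716 + 38.7179) / (19.5602 + 25.0888 + 16.3590) = 167.5600 / 61.0080 = 2.74652

2.747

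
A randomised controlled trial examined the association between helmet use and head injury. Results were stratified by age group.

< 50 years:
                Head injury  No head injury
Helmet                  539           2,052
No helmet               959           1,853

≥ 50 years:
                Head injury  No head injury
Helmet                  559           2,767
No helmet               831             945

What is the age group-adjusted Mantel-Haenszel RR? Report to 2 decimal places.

0.47

RR_MH = Σ(aᵢ·n₀ᵢ/nᵢ) / Σ(cᵢ·n₁ᵢ/nᵢ), with n₁ᵢ = aᵢ+bᵢ (exposed), n₀ᵢ = cᵢ+dᵢ (unexposed), nᵢ = n₁ᵢ+n₀ᵢ.
Stratum 1 (< 50 years): n₁ = 2591, n₀ = 2812, n = 5403; a·n₀/n = 539·2812/5403 = 280.5234; c·n₁/n = 959·2591/5403 = 459.8869
Stratum 2 (≥ 50 years): n₁ = 3326, n₀ = 1776, n = 5102; a·n₀/n = 559·1776/5102 = 194.5872; c·n₁/n = 831·3326/5102 = 541.7299
RR_MH = (280.5234 + 194.5872) / (459.8869 + 541.7299) = 475.1106 / 1001.6168 = 0.47434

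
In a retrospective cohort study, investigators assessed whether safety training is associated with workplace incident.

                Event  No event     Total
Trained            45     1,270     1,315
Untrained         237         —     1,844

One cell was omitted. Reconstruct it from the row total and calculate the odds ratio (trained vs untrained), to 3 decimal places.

The missing cell is in the unexposed row: 1844 − 237 = 1607.
So a = 45, b = 1270, c = 237, d = 1607.
OR = (a·d)/(b·c) = (45 × 1607) / (1270 × 237) = 72315 / 300990 = 0.24026

0.240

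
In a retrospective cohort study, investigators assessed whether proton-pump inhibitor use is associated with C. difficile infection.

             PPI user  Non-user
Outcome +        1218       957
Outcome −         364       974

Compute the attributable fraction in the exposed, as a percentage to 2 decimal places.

Reading the table with exposure as columns: a = 1218 (PPI user, case), b = 364 (PPI user, non-case), c = 957 (Non-user, case), d = 974.
Risk in exposed = 1218/1582 = 0.76991; risk in unexposed = 957/1931 = 0.49560.
RR = 0.76991/0.49560 = 1.55350
AR% = (RR − 1)/RR × 100 = (1.55350 − 1)/1.55350 × 100 = 35.6292%

35.63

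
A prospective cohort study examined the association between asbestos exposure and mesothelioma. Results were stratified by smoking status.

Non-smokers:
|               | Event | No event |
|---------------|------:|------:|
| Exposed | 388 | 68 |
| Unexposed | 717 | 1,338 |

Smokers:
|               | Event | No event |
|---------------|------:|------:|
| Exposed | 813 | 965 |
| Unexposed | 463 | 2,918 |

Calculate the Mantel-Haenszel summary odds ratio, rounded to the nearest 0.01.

OR_MH = Σ(aᵢdᵢ/nᵢ) / Σ(bᵢcᵢ/nᵢ), where nᵢ is the stratum total.
Stratum 1 (Non-smokers): n = 2511; a·d/n = 388·1338/2511 = 206.7479; b·c/n = 68·717/2511 = 19.4170
Stratum 2 (Smokers): n = 5159; a·d/n = 813·2918/5159 = 459.8438; b·c/n = 965·463/5159 = 86.6050
OR_MH = (206.7479 + 459.8438) / (19.4170 + 86.6050) = 666.5917 / 106.0219 = 6.28730

6.29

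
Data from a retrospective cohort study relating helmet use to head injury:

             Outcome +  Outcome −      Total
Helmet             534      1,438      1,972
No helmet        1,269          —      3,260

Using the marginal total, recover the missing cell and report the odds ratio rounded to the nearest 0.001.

0.583

The missing cell is in the unexposed row: 3260 − 1269 = 1991.
So a = 534, b = 1438, c = 1269, d = 1991.
OR = (a·d)/(b·c) = (534 × 1991) / (1438 × 1269) = 1063194 / 1824822 = 0.58263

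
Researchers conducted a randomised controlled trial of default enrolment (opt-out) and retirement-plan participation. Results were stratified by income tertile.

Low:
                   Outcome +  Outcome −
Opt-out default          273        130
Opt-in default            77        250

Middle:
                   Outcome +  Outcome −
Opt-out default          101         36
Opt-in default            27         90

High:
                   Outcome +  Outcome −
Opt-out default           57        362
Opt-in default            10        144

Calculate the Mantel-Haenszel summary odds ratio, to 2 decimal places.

OR_MH = Σ(aᵢdᵢ/nᵢ) / Σ(bᵢcᵢ/nᵢ), where nᵢ is the stratum total.
Stratum 1 (Low): n = 730; a·d/n = 273·250/730 = 93.4932; b·c/n = 130·77/730 = 13.7123
Stratum 2 (Middle): n = 254; a·d/n = 101·90/254 = 35.7874; b·c/n = 36·27/254 = 3.8268
Stratum 3 (High): n = 573; a·d/n = 57·144/573 = 14.3246; b·c/n = 362·10/573 = 6.3176
OR_MH = (93.4932 + 35.7874 + 14.3246) / (13.7123 + 3.8268 + 6.3176) = 143.6052 / 23.8567 = 6.01948

6.02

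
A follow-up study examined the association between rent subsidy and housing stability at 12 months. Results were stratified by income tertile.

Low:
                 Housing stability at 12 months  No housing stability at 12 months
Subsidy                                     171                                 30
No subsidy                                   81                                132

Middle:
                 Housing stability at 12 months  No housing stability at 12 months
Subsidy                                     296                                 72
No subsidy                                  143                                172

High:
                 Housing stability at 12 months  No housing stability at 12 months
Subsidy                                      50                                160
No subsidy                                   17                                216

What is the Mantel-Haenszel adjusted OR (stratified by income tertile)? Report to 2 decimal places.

OR_MH = Σ(aᵢdᵢ/nᵢ) / Σ(bᵢcᵢ/nᵢ), where nᵢ is the stratum total.
Stratum 1 (Low): n = 414; a·d/n = 171·132/414 = 54.5217; b·c/n = 30·81/414 = 5.8696
Stratum 2 (Middle): n = 683; a·d/n = 296·172/683 = 74.5417; b·c/n = 72·143/683 = 15.0747
Stratum 3 (High): n = 443; a·d/n = 50·216/443 = 24.3792; b·c/n = 160·17/443 = 6.1400
OR_MH = (54.5217 + 74.5417 + 24.3792) / (5.8696 + 15.0747 + 6.1400) = 153.4427 / 27.0842 = 5.66540

5.67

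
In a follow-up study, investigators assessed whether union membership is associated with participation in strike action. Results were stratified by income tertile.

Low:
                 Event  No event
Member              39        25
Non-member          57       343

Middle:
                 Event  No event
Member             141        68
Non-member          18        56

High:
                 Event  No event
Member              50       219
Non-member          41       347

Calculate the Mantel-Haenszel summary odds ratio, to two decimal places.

3.95

OR_MH = Σ(aᵢdᵢ/nᵢ) / Σ(bᵢcᵢ/nᵢ), where nᵢ is the stratum total.
Stratum 1 (Low): n = 464; a·d/n = 39·343/464 = 28.8297; b·c/n = 25·57/464 = 3.0711
Stratum 2 (Middle): n = 283; a·d/n = 141·56/283 = 27.9011; b·c/n = 68·18/283 = 4.3251
Stratum 3 (High): n = 657; a·d/n = 50·347/657 = 26.4079; b·c/n = 219·41/657 = 13.6667
OR_MH = (28.8297 + 27.9011 + 26.4079) / (3.0711 + 4.3251 + 13.6667) = 83.1387 / 21.0629 = 3.94717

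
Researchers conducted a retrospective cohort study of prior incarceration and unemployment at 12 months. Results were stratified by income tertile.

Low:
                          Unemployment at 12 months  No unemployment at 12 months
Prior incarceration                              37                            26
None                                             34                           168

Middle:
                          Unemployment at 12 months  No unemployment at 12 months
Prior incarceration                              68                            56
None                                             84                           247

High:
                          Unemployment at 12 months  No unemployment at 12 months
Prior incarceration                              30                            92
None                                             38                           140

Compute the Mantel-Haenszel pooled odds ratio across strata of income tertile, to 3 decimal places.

2.936

OR_MH = Σ(aᵢdᵢ/nᵢ) / Σ(bᵢcᵢ/nᵢ), where nᵢ is the stratum total.
Stratum 1 (Low): n = 265; a·d/n = 37·168/265 = 23.4566; b·c/n = 26·34/265 = 3.3358
Stratum 2 (Middle): n = 455; a·d/n = 68·247/455 = 36.9143; b·c/n = 56·84/455 = 10.3385
Stratum 3 (High): n = 300; a·d/n = 30·140/300 = 14.0000; b·c/n = 92·38/300 = 11.6533
OR_MH = (23.4566 + 36.9143 + 14.0000) / (3.3358 + 10.3385 + 11.6533) = 74.3709 / 25.3276 = 2.93635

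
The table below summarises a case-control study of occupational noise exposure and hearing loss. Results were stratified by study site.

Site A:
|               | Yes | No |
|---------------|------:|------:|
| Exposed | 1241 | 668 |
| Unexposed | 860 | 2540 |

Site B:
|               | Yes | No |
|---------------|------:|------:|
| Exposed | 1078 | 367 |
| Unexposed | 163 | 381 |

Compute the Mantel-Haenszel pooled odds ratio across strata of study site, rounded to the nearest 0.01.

5.79

OR_MH = Σ(aᵢdᵢ/nᵢ) / Σ(bᵢcᵢ/nᵢ), where nᵢ is the stratum total.
Stratum 1 (Site A): n = 5309; a·d/n = 1241·2540/5309 = 593.7352; b·c/n = 668·860/5309 = 108.2087
Stratum 2 (Site B): n = 1989; a·d/n = 1078·381/1989 = 206.4947; b·c/n = 367·163/1989 = 30.0759
OR_MH = (593.7352 + 206.4947) / (108.2087 + 30.0759) = 800.2299 / 138.2846 = 5.78683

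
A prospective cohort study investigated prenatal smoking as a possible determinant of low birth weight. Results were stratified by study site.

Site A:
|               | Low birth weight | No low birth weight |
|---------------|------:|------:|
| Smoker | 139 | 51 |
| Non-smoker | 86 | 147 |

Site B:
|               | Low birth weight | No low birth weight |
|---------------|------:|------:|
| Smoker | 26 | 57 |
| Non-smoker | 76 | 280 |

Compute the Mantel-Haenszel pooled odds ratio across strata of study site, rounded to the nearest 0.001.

OR_MH = Σ(aᵢdᵢ/nᵢ) / Σ(bᵢcᵢ/nᵢ), where nᵢ is the stratum total.
Stratum 1 (Site A): n = 423; a·d/n = 139·147/423 = 48.3050; b·c/n = 51·86/423 = 10.3688
Stratum 2 (Site B): n = 439; a·d/n = 26·280/439 = 16.5831; b·c/n = 57·76/439 = 9.8679
OR_MH = (48.3050 + 16.5831) / (10.3688 + 9.8679) = 64.8881 / 20.2367 = 3.20646

3.206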